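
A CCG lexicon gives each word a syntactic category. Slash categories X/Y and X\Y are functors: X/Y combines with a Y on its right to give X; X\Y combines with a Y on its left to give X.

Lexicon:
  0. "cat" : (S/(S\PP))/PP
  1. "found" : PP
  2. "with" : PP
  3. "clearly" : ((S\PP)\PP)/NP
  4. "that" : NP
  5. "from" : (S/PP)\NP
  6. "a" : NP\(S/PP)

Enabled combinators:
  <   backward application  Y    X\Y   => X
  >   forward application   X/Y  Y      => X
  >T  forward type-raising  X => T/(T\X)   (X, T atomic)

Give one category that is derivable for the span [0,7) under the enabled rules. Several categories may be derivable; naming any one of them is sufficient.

[0,7] S   >
  [0,2] S/(S\PP)   >
    [0,1] "cat" : (S/(S\PP))/PP
    [1,2] "found" : PP
  [2,7] S\PP   <
    [2,3] "with" : PP
    [3,7] (S\PP)\PP   >
      [3,4] "clearly" : ((S\PP)\PP)/NP
      [4,7] NP   <
        [4,6] S/PP   <
          [4,5] "that" : NP
          [5,6] "from" : (S/PP)\NP
        [6,7] "a" : NP\(S/PP)

S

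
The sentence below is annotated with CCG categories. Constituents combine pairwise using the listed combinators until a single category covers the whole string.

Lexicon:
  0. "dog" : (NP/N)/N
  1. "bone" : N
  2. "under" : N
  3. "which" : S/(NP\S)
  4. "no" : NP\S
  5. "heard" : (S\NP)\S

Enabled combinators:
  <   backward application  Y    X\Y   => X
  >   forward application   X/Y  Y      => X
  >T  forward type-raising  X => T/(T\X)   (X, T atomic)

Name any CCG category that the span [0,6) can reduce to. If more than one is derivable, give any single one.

[0,6] S   <
  [0,3] NP   >
    [0,2] NP/N   >
      [0,1] "dog" : (NP/N)/N
      [1,2] "bone" : N
    [2,3] "under" : N
  [3,6] S\NP   <
    [3,5] S   >
      [3,4] "which" : S/(NP\S)
      [4,5] "no" : NP\S
    [5,6] "heard" : (S\NP)\S

S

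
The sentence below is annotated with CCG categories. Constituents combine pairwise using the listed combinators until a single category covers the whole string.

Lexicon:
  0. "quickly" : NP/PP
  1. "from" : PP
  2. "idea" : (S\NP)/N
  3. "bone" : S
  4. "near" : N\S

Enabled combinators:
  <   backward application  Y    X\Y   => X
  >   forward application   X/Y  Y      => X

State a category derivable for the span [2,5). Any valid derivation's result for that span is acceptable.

S\NP

[0,5] S   <
  [0,2] NP   >
    [0,1] "quickly" : NP/PP
    [1,2] "from" : PP
  [2,5] S\NP   >
    [2,3] "idea" : (S\NP)/N
    [3,5] N   <
      [3,4] "bone" : S
      [4,5] "near" : N\S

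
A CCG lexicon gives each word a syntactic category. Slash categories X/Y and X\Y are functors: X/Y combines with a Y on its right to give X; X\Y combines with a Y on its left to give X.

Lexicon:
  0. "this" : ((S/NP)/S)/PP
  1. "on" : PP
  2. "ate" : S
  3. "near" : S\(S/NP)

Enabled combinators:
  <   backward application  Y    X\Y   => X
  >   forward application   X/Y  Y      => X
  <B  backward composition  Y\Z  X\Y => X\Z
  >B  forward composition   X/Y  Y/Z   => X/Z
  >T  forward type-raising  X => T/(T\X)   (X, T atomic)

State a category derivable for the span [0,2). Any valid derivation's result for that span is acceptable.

(S/NP)/S

[0,4] S   <
  [0,3] S/NP   >
    [0,2] (S/NP)/S   >
      [0,1] "this" : ((S/NP)/S)/PP
      [1,2] "on" : PP
    [2,3] "ate" : S
  [3,4] "near" : S\(S/NP)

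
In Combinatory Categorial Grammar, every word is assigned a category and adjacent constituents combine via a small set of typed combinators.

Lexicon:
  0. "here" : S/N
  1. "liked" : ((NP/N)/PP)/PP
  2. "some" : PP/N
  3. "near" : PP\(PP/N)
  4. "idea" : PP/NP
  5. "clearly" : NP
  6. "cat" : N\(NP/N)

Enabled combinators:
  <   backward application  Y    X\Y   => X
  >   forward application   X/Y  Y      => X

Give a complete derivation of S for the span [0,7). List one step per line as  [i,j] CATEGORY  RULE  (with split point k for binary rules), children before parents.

[0,1] S/N  lex  "here"
[1,2] ((NP/N)/PP)/PP  lex  "liked"
[2,3] PP/N  lex  "some"
[3,4] PP\(PP/N)  lex  "near"
[2,4] PP  <  k=3
[1,4] (NP/N)/PP  >  k=2
[4,5] PP/NP  lex  "idea"
[5,6] NP  lex  "clearly"
[4,6] PP  >  k=5
[1,6] NP/N  >  k=4
[6,7] N\(NP/N)  lex  "cat"
[1,7] N  <  k=6
[0,7] S  >  k=1

[0,7] S   >
  [0,1] "here" : S/N
  [1,7] N   <
    [1,6] NP/N   >
      [1,4] (NP/N)/PP   >
        [1,2] "liked" : ((NP/N)/PP)/PP
        [2,4] PP   <
          [2,3] "some" : PP/N
          [3,4] "near" : PP\(PP/N)
      [4,6] PP   >
        [4,5] "idea" : PP/NP
        [5,6] "clearly" : NP
    [6,7] "cat" : N\(NP/N)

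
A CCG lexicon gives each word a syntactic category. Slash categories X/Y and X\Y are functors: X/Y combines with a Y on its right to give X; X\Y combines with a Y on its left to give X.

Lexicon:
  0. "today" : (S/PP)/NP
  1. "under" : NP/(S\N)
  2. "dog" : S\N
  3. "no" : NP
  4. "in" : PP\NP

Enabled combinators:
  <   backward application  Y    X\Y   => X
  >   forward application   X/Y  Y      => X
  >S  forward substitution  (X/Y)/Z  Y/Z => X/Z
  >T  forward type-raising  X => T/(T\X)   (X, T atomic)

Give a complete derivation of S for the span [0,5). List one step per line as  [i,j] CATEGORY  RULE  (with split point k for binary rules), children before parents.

[0,1] (S/PP)/NP  lex  "today"
[1,2] NP/(S\N)  lex  "under"
[2,3] S\N  lex  "dog"
[1,3] NP  >  k=2
[0,3] S/PP  >  k=1
[3,4] NP  lex  "no"
[4,5] PP\NP  lex  "in"
[3,5] PP  <  k=4
[0,5] S  >  k=3

[0,5] S   >
  [0,3] S/PP   >
    [0,1] "today" : (S/PP)/NP
    [1,3] NP   >
      [1,2] "under" : NP/(S\N)
      [2,3] "dog" : S\N
  [3,5] PP   <
    [3,4] "no" : NP
    [4,5] "in" : PP\NP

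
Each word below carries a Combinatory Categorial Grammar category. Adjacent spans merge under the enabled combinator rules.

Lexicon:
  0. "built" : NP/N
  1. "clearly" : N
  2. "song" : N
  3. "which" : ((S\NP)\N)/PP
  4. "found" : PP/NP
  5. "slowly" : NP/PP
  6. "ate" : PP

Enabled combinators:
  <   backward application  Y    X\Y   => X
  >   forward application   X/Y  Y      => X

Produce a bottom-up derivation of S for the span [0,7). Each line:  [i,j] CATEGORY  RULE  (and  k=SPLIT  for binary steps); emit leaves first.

[0,1] NP/N  lex  "built"
[1,2] N  lex  "clearly"
[0,2] NP  >  k=1
[2,3] N  lex  "song"
[3,4] ((S\NP)\N)/PP  lex  "which"
[4,5] PP/NP  lex  "found"
[5,6] NP/PP  lex  "slowly"
[6,7] PP  lex  "ate"
[5,7] NP  >  k=6
[4,7] PP  >  k=5
[3,7] (S\NP)\N  >  k=4
[2,7] S\NP  <  k=3
[0,7] S  <  k=2

[0,7] S   <
  [0,2] NP   >
    [0,1] "built" : NP/N
    [1,2] "clearly" : N
  [2,7] S\NP   <
    [2,3] "song" : N
    [3,7] (S\NP)\N   >
      [3,4] "which" : ((S\NP)\N)/PP
      [4,7] PP   >
        [4,5] "found" : PP/NP
        [5,7] NP   >
          [5,6] "slowly" : NP/PP
          [6,7] "ate" : PP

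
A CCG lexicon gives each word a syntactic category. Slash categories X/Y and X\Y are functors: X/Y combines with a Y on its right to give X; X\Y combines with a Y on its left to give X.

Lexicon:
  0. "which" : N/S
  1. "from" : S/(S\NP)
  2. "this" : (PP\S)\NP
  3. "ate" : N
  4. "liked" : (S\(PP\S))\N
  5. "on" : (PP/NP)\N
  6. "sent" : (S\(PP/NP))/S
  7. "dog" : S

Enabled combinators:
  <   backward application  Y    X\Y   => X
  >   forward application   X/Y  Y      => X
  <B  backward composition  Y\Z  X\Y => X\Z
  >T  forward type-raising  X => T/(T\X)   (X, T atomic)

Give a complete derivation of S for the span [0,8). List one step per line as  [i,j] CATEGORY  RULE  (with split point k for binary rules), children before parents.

[0,1] N/S  lex  "which"
[1,2] S/(S\NP)  lex  "from"
[2,3] (PP\S)\NP  lex  "this"
[3,4] N  lex  "ate"
[4,5] (S\(PP\S))\N  lex  "liked"
[3,5] S\(PP\S)  <  k=4
[2,5] S\NP  <B  k=3
[1,5] S  >  k=2
[0,5] N  >  k=1
[5,6] (PP/NP)\N  lex  "on"
[0,6] PP/NP  <  k=5
[6,7] (S\(PP/NP))/S  lex  "sent"
[7,8] S  lex  "dog"
[6,8] S\(PP/NP)  >  k=7
[0,8] S  <  k=6

[0,8] S   <
  [0,6] PP/NP   <
    [0,5] N   >
      [0,1] "which" : N/S
      [1,5] S   >
        [1,2] "from" : S/(S\NP)
        [2,5] S\NP   <B
          [2,3] "this" : (PP\S)\NP
          [3,5] S\(PP\S)   <
            [3,4] "ate" : N
            [4,5] "liked" : (S\(PP\S))\N
    [5,6] "on" : (PP/NP)\N
  [6,8] S\(PP/NP)   >
    [6,7] "sent" : (S\(PP/NP))/S
    [7,8] "dog" : S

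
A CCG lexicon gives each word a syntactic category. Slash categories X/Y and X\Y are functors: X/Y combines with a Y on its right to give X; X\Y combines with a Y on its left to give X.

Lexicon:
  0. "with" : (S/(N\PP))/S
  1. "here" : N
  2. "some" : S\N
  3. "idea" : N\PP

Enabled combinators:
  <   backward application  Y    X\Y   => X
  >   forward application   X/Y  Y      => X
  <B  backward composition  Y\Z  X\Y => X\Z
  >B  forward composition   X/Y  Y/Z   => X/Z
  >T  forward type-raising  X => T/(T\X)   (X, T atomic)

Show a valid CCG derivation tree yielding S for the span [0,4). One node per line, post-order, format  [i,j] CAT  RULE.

[0,4] S   >
  [0,3] S/(N\PP)   >
    [0,1] "with" : (S/(N\PP))/S
    [1,3] S   >
      [1,2] S/(S\N)   >T
        [1,2] "here" : N
      [2,3] "some" : S\N
  [3,4] "idea" : N\PP

[0,1] (S/(N\PP))/S  lex  "with"
[1,2] N  lex  "here"
[1,2] S/(S\N)  >T
[2,3] S\N  lex  "some"
[1,3] S  >  k=2
[0,3] S/(N\PP)  >  k=1
[3,4] N\PP  lex  "idea"
[0,4] S  >  k=3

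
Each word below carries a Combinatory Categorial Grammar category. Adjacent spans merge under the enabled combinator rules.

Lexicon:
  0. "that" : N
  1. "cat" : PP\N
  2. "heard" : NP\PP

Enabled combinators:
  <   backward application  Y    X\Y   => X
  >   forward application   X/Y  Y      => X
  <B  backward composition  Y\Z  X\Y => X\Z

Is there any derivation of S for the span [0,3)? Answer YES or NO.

N PP\N NP\PP
CKY chart[0,3] = {NP}; S ∉ chart

NO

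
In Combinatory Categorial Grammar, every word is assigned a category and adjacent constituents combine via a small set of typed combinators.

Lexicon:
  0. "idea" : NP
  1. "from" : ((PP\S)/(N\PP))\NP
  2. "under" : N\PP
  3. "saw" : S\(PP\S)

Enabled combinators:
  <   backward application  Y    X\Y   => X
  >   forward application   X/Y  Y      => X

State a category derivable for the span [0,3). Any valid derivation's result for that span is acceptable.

[0,4] S   <
  [0,3] PP\S   >
    [0,2] (PP\S)/(N\PP)   <
      [0,1] "idea" : NP
      [1,2] "from" : ((PP\S)/(N\PP))\NP
    [2,3] "under" : N\PP
  [3,4] "saw" : S\(PP\S)

PP\S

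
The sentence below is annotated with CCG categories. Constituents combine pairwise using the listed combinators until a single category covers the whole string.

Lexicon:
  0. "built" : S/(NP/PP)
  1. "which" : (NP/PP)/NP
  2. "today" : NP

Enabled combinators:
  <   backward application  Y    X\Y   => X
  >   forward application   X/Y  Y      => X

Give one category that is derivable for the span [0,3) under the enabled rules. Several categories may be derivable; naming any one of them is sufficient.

S

[0,3] S   >
  [0,1] "built" : S/(NP/PP)
  [1,3] NP/PP   >
    [1,2] "which" : (NP/PP)/NP
    [2,3] "today" : NP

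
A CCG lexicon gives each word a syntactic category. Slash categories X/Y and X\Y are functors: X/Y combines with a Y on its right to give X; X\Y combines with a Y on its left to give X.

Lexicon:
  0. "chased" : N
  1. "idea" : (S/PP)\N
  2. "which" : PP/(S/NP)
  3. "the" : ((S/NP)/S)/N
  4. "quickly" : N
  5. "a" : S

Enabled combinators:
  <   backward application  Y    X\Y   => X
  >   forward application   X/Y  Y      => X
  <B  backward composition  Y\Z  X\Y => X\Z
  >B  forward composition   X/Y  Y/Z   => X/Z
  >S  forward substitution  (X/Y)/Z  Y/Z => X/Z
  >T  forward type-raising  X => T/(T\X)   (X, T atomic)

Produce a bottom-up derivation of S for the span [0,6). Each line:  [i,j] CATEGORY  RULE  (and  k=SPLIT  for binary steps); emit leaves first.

[0,6] S   >
  [0,2] S/PP   <
    [0,1] "chased" : N
    [1,2] "idea" : (S/PP)\N
  [2,6] PP   >
    [2,3] "which" : PP/(S/NP)
    [3,6] S/NP   >
      [3,5] (S/NP)/S   >
        [3,4] "the" : ((S/NP)/S)/N
        [4,5] "quickly" : N
      [5,6] "a" : S

[0,1] N  lex  "chased"
[1,2] (S/PP)\N  lex  "idea"
[0,2] S/PP  <  k=1
[2,3] PP/(S/NP)  lex  "which"
[3,4] ((S/NP)/S)/N  lex  "the"
[4,5] N  lex  "quickly"
[3,5] (S/NP)/S  >  k=4
[5,6] S  lex  "a"
[3,6] S/NP  >  k=5
[2,6] PP  >  k=3
[0,6] S  >  k=2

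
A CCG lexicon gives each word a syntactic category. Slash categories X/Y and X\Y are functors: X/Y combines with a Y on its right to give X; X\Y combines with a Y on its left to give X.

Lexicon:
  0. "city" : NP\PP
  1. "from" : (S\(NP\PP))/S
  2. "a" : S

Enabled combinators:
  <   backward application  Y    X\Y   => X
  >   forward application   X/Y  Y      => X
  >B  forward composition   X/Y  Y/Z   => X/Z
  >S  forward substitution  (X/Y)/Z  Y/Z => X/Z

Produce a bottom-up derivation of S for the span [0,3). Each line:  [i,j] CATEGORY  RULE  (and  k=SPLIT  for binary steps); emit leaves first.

[0,3] S   <
  [0,1] "city" : NP\PP
  [1,3] S\(NP\PP)   >
    [1,2] "from" : (S\(NP\PP))/S
    [2,3] "a" : S

[0,1] NP\PP  lex  "city"
[1,2] (S\(NP\PP))/S  lex  "from"
[2,3] S  lex  "a"
[1,3] S\(NP\PP)  >  k=2
[0,3] S  <  k=1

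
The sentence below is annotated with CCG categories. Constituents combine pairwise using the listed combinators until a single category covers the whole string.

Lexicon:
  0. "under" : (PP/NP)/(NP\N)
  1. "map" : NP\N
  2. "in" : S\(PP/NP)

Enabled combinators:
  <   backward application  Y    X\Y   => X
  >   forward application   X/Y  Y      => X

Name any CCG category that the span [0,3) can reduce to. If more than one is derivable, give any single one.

S

[0,3] S   <
  [0,2] PP/NP   >
    [0,1] "under" : (PP/NP)/(NP\N)
    [1,2] "map" : NP\N
  [2,3] "in" : S\(PP/NP)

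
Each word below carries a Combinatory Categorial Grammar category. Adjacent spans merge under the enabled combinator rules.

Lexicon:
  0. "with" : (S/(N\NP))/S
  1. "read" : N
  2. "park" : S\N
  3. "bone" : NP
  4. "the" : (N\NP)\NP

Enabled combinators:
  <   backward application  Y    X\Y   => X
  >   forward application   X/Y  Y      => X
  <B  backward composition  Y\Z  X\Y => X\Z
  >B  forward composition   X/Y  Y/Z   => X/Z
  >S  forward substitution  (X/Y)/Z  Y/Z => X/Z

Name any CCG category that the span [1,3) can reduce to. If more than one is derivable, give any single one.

S

[0,5] S   >
  [0,3] S/(N\NP)   >
    [0,1] "with" : (S/(N\NP))/S
    [1,3] S   <
      [1,2] "read" : N
      [2,3] "park" : S\N
  [3,5] N\NP   <
    [3,4] "bone" : NP
    [4,5] "the" : (N\NP)\NP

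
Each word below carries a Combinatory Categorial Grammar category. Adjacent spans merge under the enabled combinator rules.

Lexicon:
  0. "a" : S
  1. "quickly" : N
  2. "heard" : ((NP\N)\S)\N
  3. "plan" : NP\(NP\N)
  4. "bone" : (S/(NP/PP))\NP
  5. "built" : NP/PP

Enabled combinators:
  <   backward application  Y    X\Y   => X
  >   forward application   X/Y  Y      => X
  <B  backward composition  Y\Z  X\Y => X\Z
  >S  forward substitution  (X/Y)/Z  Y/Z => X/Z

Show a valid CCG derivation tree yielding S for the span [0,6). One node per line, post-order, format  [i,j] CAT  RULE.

[0,1] S  lex  "a"
[1,2] N  lex  "quickly"
[2,3] ((NP\N)\S)\N  lex  "heard"
[1,3] (NP\N)\S  <  k=2
[0,3] NP\N  <  k=1
[3,4] NP\(NP\N)  lex  "plan"
[0,4] NP  <  k=3
[4,5] (S/(NP/PP))\NP  lex  "bone"
[0,5] S/(NP/PP)  <  k=4
[5,6] NP/PP  lex  "built"
[0,6] S  >  k=5

[0,6] S   >
  [0,5] S/(NP/PP)   <
    [0,4] NP   <
      [0,3] NP\N   <
        [0,1] "a" : S
        [1,3] (NP\N)\S   <
          [1,2] "quickly" : N
          [2,3] "heard" : ((NP\N)\S)\N
      [3,4] "plan" : NP\(NP\N)
    [4,5] "bone" : (S/(NP/PP))\NP
  [5,6] "built" : NP/PP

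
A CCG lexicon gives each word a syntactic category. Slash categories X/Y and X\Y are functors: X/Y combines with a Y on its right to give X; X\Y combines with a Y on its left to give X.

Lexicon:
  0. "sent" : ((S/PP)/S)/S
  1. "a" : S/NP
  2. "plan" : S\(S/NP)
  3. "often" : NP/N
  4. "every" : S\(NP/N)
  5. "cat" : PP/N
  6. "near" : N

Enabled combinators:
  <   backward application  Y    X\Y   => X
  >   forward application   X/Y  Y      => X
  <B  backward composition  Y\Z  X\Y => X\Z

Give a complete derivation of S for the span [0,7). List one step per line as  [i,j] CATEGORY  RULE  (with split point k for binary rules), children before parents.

[0,1] ((S/PP)/S)/S  lex  "sent"
[1,2] S/NP  lex  "a"
[2,3] S\(S/NP)  lex  "plan"
[1,3] S  <  k=2
[0,3] (S/PP)/S  >  k=1
[3,4] NP/N  lex  "often"
[4,5] S\(NP/N)  lex  "every"
[3,5] S  <  k=4
[0,5] S/PP  >  k=3
[5,6] PP/N  lex  "cat"
[6,7] N  lex  "near"
[5,7] PP  >  k=6
[0,7] S  >  k=5

[0,7] S   >
  [0,5] S/PP   >
    [0,3] (S/PP)/S   >
      [0,1] "sent" : ((S/PP)/S)/S
      [1,3] S   <
        [1,2] "a" : S/NP
        [2,3] "plan" : S\(S/NP)
    [3,5] S   <
      [3,4] "often" : NP/N
      [4,5] "every" : S\(NP/N)
  [5,7] PP   >
    [5,6] "cat" : PP/N
    [6,7] "near" : N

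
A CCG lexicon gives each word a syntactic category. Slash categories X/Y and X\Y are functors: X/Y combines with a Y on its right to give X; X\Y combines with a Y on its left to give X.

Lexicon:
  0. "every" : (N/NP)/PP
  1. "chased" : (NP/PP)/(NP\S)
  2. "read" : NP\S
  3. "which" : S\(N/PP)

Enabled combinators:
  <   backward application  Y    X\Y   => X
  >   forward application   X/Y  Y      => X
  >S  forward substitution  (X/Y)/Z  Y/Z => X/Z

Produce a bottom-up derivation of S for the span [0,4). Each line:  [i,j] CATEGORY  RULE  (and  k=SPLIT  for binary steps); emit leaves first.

[0,4] S   <
  [0,3] N/PP   >S
    [0,1] "every" : (N/NP)/PP
    [1,3] NP/PP   >
      [1,2] "chased" : (NP/PP)/(NP\S)
      [2,3] "read" : NP\S
  [3,4] "which" : S\(N/PP)

[0,1] (N/NP)/PP  lex  "every"
[1,2] (NP/PP)/(NP\S)  lex  "chased"
[2,3] NP\S  lex  "read"
[1,3] NP/PP  >  k=2
[0,3] N/PP  >S  k=1
[3,4] S\(N/PP)  lex  "which"
[0,4] S  <  k=3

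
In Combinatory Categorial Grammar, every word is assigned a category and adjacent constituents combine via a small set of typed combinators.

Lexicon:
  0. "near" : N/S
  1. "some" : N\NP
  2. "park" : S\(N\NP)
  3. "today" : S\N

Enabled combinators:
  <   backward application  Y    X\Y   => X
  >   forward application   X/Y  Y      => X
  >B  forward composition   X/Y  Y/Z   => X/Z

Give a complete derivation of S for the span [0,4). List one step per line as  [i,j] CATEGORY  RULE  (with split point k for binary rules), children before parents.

[0,4] S   <
  [0,3] N   >
    [0,1] "near" : N/S
    [1,3] S   <
      [1,2] "some" : N\NP
      [2,3] "park" : S\(N\NP)
  [3,4] "today" : S\N

[0,1] N/S  lex  "near"
[1,2] N\NP  lex  "some"
[2,3] S\(N\NP)  lex  "park"
[1,3] S  <  k=2
[0,3] N  >  k=1
[3,4] S\N  lex  "today"
[0,4] S  <  k=3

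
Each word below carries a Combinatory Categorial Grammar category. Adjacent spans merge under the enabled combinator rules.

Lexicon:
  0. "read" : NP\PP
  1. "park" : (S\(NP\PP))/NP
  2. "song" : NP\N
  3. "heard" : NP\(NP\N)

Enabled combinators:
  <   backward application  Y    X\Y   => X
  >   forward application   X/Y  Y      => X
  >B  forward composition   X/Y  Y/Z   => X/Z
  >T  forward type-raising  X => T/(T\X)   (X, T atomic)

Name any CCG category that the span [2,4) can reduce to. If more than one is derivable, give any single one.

[0,4] S   <
  [0,1] "read" : NP\PP
  [1,4] S\(NP\PP)   >
    [1,2] "park" : (S\(NP\PP))/NP
    [2,4] NP   <
      [2,3] "song" : NP\N
      [3,4] "heard" : NP\(NP\N)

NP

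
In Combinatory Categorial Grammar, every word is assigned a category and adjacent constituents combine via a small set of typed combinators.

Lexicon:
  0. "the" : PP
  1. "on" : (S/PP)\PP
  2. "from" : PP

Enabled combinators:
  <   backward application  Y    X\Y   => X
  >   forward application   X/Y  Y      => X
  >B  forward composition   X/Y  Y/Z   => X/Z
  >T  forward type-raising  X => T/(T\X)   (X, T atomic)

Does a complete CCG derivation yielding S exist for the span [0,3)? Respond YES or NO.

YES

[0,3] S   >
  [0,2] S/PP   <
    [0,1] "the" : PP
    [1,2] "on" : (S/PP)\PP
  [2,3] "from" : PP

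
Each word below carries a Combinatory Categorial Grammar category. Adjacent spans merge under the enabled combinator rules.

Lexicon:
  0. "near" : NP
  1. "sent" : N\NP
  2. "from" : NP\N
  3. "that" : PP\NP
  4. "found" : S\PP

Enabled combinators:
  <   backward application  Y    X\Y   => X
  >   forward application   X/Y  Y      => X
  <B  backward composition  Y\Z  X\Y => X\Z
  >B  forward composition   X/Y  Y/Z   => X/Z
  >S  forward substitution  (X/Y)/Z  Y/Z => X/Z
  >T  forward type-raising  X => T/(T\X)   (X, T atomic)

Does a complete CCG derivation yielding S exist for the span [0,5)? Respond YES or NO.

[0,5] S   <
  [0,1] "near" : NP
  [1,5] S\NP   <B
    [1,2] "sent" : N\NP
    [2,5] S\N   <B
      [2,4] PP\N   <B
        [2,3] "from" : NP\N
        [3,4] "that" : PP\NP
      [4,5] "found" : S\PP

YES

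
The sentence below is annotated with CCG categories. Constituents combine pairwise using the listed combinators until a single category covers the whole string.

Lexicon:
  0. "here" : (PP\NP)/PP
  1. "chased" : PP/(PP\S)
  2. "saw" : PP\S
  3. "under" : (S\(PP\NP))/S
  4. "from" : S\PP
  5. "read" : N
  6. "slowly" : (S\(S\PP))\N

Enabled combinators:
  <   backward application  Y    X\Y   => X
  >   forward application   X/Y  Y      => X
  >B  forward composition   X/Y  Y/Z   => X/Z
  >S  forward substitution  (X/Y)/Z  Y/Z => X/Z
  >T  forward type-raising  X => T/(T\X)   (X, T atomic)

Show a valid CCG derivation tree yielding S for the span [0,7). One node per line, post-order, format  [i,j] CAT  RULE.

[0,7] S   <
  [0,3] PP\NP   >
    [0,1] "here" : (PP\NP)/PP
    [1,3] PP   >
      [1,2] "chased" : PP/(PP\S)
      [2,3] "saw" : PP\S
  [3,7] S\(PP\NP)   >
    [3,4] "under" : (S\(PP\NP))/S
    [4,7] S   <
      [4,5] "from" : S\PP
      [5,7] S\(S\PP)   <
        [5,6] "read" : N
        [6,7] "slowly" : (S\(S\PP))\N

[0,1] (PP\NP)/PP  lex  "here"
[1,2] PP/(PP\S)  lex  "chased"
[2,3] PP\S  lex  "saw"
[1,3] PP  >  k=2
[0,3] PP\NP  >  k=1
[3,4] (S\(PP\NP))/S  lex  "under"
[4,5] S\PP  lex  "from"
[5,6] N  lex  "read"
[6,7] (S\(S\PP))\N  lex  "slowly"
[5,7] S\(S\PP)  <  k=6
[4,7] S  <  k=5
[3,7] S\(PP\NP)  >  k=4
[0,7] S  <  k=3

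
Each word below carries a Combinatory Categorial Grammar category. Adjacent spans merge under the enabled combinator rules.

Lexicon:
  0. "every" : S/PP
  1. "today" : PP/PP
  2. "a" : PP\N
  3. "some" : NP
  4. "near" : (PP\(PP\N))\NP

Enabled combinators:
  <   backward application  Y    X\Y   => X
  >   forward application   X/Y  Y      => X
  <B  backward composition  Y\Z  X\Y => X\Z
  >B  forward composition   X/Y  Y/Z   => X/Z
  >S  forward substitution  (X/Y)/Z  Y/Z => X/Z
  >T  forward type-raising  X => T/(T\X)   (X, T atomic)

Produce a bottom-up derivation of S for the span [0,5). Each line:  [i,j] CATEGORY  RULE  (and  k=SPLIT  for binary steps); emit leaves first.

[0,1] S/PP  lex  "every"
[1,2] PP/PP  lex  "today"
[0,2] S/PP  >B  k=1
[2,3] PP\N  lex  "a"
[3,4] NP  lex  "some"
[4,5] (PP\(PP\N))\NP  lex  "near"
[3,5] PP\(PP\N)  <  k=4
[2,5] PP  <  k=3
[0,5] S  >  k=2

[0,5] S   >
  [0,2] S/PP   >B
    [0,1] "every" : S/PP
    [1,2] "today" : PP/PP
  [2,5] PP   <
    [2,3] "a" : PP\N
    [3,5] PP\(PP\N)   <
      [3,4] "some" : NP
      [4,5] "near" : (PP\(PP\N))\NP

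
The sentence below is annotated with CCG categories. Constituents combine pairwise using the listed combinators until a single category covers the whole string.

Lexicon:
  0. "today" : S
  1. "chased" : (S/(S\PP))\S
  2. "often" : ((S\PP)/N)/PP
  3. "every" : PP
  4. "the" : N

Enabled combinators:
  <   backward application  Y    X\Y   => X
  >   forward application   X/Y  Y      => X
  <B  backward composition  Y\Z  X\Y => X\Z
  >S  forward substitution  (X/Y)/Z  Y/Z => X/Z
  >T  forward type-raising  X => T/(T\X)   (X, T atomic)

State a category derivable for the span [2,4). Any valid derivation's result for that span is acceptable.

[0,5] S   >
  [0,2] S/(S\PP)   <
    [0,1] "today" : S
    [1,2] "chased" : (S/(S\PP))\S
  [2,5] S\PP   >
    [2,4] (S\PP)/N   >
      [2,3] "often" : ((S\PP)/N)/PP
      [3,4] "every" : PP
    [4,5] "the" : N

(S\PP)/N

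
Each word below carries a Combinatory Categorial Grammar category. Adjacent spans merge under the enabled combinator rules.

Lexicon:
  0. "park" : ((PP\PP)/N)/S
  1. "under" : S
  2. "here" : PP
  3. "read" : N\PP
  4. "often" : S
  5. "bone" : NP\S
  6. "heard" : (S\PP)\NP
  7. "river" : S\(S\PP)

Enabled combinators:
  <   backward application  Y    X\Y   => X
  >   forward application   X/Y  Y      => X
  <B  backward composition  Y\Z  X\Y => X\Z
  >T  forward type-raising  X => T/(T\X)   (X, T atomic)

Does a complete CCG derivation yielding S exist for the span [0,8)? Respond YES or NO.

YES

[0,8] S   <
  [0,7] S\PP   <B
    [0,4] PP\PP   >
      [0,2] (PP\PP)/N   >
        [0,1] "park" : ((PP\PP)/N)/S
        [1,2] "under" : S
      [2,4] N   >
        [2,3] N/(N\PP)   >T
          [2,3] "here" : PP
        [3,4] "read" : N\PP
    [4,7] S\PP   <
      [4,6] NP   >
        [4,5] NP/(NP\S)   >T
          [4,5] "often" : S
        [5,6] "bone" : NP\S
      [6,7] "heard" : (S\PP)\NP
  [7,8] "river" : S\(S\PP)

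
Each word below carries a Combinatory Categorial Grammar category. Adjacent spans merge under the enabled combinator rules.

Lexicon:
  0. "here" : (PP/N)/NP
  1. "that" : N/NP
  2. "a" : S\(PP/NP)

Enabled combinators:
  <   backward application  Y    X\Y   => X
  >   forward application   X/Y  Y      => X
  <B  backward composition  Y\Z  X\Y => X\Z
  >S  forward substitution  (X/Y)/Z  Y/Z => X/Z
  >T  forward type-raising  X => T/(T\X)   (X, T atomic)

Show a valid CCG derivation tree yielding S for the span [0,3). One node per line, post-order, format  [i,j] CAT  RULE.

[0,3] S   <
  [0,2] PP/NP   >S
    [0,1] "here" : (PP/N)/NP
    [1,2] "that" : N/NP
  [2,3] "a" : S\(PP/NP)

[0,1] (PP/N)/NP  lex  "here"
[1,2] N/NP  lex  "that"
[0,2] PP/NP  >S  k=1
[2,3] S\(PP/NP)  lex  "a"
[0,3] S  <  k=2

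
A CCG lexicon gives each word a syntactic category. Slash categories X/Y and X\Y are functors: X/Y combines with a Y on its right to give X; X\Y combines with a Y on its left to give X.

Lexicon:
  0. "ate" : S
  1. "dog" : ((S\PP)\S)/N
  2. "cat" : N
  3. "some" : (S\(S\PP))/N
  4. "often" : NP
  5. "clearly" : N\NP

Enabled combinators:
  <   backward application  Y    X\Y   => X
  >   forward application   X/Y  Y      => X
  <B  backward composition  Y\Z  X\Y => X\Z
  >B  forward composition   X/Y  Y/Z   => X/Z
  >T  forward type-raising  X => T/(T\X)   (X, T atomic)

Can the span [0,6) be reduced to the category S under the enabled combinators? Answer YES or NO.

YES

[0,6] S   <
  [0,3] S\PP   <
    [0,1] "ate" : S
    [1,3] (S\PP)\S   >
      [1,2] "dog" : ((S\PP)\S)/N
      [2,3] "cat" : N
  [3,6] S\(S\PP)   >
    [3,4] "some" : (S\(S\PP))/N
    [4,6] N   <
      [4,5] "often" : NP
      [5,6] "clearly" : N\NP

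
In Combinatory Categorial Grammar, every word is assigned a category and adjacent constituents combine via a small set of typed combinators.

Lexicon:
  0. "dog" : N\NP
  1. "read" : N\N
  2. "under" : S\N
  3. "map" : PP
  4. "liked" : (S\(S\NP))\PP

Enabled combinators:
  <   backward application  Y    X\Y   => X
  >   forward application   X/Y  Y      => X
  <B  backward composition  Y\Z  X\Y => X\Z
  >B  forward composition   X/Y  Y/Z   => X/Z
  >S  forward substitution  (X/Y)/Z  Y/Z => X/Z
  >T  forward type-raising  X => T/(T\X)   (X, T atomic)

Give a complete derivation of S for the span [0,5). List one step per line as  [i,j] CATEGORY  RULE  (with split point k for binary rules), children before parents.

[0,1] N\NP  lex  "dog"
[1,2] N\N  lex  "read"
[2,3] S\N  lex  "under"
[1,3] S\N  <B  k=2
[0,3] S\NP  <B  k=1
[3,4] PP  lex  "map"
[4,5] (S\(S\NP))\PP  lex  "liked"
[3,5] S\(S\NP)  <  k=4
[0,5] S  <  k=3

[0,5] S   <
  [0,3] S\NP   <B
    [0,1] "dog" : N\NP
    [1,3] S\N   <B
      [1,2] "read" : N\N
      [2,3] "under" : S\N
  [3,5] S\(S\NP)   <
    [3,4] "map" : PP
    [4,5] "liked" : (S\(S\NP))\PP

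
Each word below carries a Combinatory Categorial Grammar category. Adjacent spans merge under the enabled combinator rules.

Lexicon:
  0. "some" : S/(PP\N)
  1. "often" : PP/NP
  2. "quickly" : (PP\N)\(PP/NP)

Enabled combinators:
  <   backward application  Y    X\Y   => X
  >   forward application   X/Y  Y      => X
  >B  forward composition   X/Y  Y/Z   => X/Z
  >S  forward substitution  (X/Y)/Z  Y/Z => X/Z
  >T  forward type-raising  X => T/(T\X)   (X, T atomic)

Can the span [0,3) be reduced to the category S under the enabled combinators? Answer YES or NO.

[0,3] S   >
  [0,1] "some" : S/(PP\N)
  [1,3] PP\N   <
    [1,2] "often" : PP/NP
    [2,3] "quickly" : (PP\N)\(PP/NP)

YES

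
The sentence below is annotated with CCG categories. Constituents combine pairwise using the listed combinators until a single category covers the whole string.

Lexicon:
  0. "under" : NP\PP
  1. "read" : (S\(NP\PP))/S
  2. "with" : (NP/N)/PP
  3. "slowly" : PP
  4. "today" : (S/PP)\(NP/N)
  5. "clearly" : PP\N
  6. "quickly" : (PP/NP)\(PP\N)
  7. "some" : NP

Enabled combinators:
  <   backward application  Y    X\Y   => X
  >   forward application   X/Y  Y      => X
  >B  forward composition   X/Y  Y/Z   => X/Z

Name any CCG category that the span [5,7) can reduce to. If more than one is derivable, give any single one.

PP/NP

[0,8] S   <
  [0,1] "under" : NP\PP
  [1,8] S\(NP\PP)   >
    [1,2] "read" : (S\(NP\PP))/S
    [2,8] S   >
      [2,7] S/NP   >B
        [2,5] S/PP   <
          [2,4] NP/N   >
            [2,3] "with" : (NP/N)/PP
            [3,4] "slowly" : PP
          [4,5] "today" : (S/PP)\(NP/N)
        [5,7] PP/NP   <
          [5,6] "clearly" : PP\N
          [6,7] "quickly" : (PP/NP)\(PP\N)
      [7,8] "some" : NP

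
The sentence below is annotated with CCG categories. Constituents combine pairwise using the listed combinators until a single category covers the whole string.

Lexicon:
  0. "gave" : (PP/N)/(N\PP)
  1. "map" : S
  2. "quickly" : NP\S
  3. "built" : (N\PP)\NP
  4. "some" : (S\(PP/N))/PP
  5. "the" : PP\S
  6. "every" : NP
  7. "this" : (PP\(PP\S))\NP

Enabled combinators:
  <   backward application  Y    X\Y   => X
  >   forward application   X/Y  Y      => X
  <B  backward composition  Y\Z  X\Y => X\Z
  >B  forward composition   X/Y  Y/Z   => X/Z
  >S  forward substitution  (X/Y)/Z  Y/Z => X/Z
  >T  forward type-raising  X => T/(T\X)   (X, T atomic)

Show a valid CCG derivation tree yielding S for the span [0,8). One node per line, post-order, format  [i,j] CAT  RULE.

[0,1] (PP/N)/(N\PP)  lex  "gave"
[1,2] S  lex  "map"
[2,3] NP\S  lex  "quickly"
[1,3] NP  <  k=2
[3,4] (N\PP)\NP  lex  "built"
[1,4] N\PP  <  k=3
[0,4] PP/N  >  k=1
[4,5] (S\(PP/N))/PP  lex  "some"
[5,6] PP\S  lex  "the"
[6,7] NP  lex  "every"
[7,8] (PP\(PP\S))\NP  lex  "this"
[6,8] PP\(PP\S)  <  k=7
[5,8] PP  <  k=6
[4,8] S\(PP/N)  >  k=5
[0,8] S  <  k=4

[0,8] S   <
  [0,4] PP/N   >
    [0,1] "gave" : (PP/N)/(N\PP)
    [1,4] N\PP   <
      [1,3] NP   <
        [1,2] "map" : S
        [2,3] "quickly" : NP\S
      [3,4] "built" : (N\PP)\NP
  [4,8] S\(PP/N)   >
    [4,5] "some" : (S\(PP/N))/PP
    [5,8] PP   <
      [5,6] "the" : PP\S
      [6,8] PP\(PP\S)   <
        [6,7] "every" : NP
        [7,8] "this" : (PP\(PP\S))\NP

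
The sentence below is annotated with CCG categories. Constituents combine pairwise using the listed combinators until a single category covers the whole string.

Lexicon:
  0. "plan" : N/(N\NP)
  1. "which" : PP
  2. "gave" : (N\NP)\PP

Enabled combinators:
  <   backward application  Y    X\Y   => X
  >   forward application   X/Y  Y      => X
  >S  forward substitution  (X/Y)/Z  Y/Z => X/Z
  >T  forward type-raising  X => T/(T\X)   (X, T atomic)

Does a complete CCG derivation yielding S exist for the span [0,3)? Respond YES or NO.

N/(N\NP) PP (N\NP)\PP
CKY chart[0,3] = {N, N/(N\N), NP/(NP\N), PP/(PP\N), S/(S\N)}; S ∉ chart

NO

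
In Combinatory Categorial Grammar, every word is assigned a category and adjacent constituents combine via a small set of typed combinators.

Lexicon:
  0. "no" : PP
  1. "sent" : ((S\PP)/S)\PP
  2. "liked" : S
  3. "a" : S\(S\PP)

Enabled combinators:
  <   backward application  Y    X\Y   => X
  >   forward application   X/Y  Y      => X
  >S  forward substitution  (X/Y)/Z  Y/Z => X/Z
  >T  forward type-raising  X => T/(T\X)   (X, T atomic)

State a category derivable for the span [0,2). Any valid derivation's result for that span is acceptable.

[0,4] S   <
  [0,3] S\PP   >
    [0,2] (S\PP)/S   <
      [0,1] "no" : PP
      [1,2] "sent" : ((S\PP)/S)\PP
    [2,3] "liked" : S
  [3,4] "a" : S\(S\PP)

(S\PP)/S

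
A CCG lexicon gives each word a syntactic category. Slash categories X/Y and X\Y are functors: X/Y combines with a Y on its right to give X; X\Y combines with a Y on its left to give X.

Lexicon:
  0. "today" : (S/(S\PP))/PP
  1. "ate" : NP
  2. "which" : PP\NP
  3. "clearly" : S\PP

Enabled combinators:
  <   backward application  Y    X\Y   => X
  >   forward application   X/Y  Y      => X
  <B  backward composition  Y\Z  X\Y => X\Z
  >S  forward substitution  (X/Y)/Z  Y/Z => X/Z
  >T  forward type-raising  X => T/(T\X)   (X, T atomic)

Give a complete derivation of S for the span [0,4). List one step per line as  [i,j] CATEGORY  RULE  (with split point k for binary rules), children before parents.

[0,1] (S/(S\PP))/PP  lex  "today"
[1,2] NP  lex  "ate"
[2,3] PP\NP  lex  "which"
[1,3] PP  <  k=2
[0,3] S/(S\PP)  >  k=1
[3,4] S\PP  lex  "clearly"
[0,4] S  >  k=3

[0,4] S   >
  [0,3] S/(S\PP)   >
    [0,1] "today" : (S/(S\PP))/PP
    [1,3] PP   <
      [1,2] "ate" : NP
      [2,3] "which" : PP\NP
  [3,4] "clearly" : S\PP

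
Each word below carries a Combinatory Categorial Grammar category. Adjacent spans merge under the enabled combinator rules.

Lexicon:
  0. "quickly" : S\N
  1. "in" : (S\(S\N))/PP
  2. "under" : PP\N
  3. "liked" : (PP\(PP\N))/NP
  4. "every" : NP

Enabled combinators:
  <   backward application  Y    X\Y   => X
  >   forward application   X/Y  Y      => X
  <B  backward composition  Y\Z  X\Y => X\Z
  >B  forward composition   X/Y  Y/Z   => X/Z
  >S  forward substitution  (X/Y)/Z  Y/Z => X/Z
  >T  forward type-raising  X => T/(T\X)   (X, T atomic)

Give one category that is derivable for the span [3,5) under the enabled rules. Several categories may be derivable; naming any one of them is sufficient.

[0,5] S   <
  [0,1] "quickly" : S\N
  [1,5] S\(S\N)   >
    [1,2] "in" : (S\(S\N))/PP
    [2,5] PP   <
      [2,3] "under" : PP\N
      [3,5] PP\(PP\N)   >
        [3,4] "liked" : (PP\(PP\N))/NP
        [4,5] "every" : NP

PP\(PP\N)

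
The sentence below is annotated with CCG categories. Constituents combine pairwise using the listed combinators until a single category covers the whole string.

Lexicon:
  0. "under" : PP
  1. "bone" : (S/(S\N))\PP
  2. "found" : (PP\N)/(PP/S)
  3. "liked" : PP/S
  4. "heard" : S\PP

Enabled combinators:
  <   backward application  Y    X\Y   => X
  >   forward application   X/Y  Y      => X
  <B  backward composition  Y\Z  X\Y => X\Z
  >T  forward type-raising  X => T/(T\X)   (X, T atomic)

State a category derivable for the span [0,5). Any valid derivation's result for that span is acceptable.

S

[0,5] S   >
  [0,2] S/(S\N)   <
    [0,1] "under" : PP
    [1,2] "bone" : (S/(S\N))\PP
  [2,5] S\N   <B
    [2,4] PP\N   >
      [2,3] "found" : (PP\N)/(PP/S)
      [3,4] "liked" : PP/S
    [4,5] "heard" : S\PP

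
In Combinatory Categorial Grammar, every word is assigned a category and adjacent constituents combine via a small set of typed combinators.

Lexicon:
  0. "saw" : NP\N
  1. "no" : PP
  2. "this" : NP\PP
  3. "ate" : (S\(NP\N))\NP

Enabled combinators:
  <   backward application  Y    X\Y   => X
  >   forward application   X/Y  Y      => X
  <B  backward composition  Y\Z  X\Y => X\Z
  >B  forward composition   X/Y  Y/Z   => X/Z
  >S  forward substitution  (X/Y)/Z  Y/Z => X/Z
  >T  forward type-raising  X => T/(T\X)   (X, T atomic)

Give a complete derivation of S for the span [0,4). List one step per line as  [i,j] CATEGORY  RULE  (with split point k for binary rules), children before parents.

[0,1] NP\N  lex  "saw"
[1,2] PP  lex  "no"
[2,3] NP\PP  lex  "this"
[1,3] NP  <  k=2
[3,4] (S\(NP\N))\NP  lex  "ate"
[1,4] S\(NP\N)  <  k=3
[0,4] S  <  k=1

[0,4] S   <
  [0,1] "saw" : NP\N
  [1,4] S\(NP\N)   <
    [1,3] NP   <
      [1,2] "no" : PP
      [2,3] "this" : NP\PP
    [3,4] "ate" : (S\(NP\N))\NP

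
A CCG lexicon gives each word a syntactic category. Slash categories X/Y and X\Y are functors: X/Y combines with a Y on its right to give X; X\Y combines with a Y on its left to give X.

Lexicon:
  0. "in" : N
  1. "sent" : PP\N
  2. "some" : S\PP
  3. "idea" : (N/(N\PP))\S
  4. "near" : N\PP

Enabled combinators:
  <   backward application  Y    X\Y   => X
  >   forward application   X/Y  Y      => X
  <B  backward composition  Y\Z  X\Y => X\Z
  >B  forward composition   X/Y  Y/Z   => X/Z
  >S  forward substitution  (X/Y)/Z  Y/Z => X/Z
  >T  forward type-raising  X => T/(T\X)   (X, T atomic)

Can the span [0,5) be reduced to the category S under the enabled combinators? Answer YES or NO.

N PP\N S\PP (N/(N\PP))\S N\PP
CKY chart[0,5] = {N, N/(N\N), NP/(NP\N), PP/(PP\N), S/(S\N)}; S ∉ chart

NO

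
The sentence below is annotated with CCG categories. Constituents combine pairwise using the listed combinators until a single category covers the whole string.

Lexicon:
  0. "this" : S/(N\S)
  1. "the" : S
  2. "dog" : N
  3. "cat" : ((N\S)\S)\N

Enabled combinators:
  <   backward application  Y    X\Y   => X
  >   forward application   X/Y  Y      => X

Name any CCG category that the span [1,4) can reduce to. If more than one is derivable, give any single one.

N\S

[0,4] S   >
  [0,1] "this" : S/(N\S)
  [1,4] N\S   <
    [1,2] "the" : S
    [2,4] (N\S)\S   <
      [2,3] "dog" : N
      [3,4] "cat" : ((N\S)\S)\N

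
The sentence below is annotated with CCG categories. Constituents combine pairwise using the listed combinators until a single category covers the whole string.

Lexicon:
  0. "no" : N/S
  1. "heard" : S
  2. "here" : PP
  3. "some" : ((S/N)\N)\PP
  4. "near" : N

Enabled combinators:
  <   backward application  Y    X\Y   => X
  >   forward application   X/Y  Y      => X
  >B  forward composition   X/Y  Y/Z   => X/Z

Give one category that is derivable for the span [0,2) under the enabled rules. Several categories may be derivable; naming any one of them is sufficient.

N

[0,5] S   >
  [0,4] S/N   <
    [0,2] N   >
      [0,1] "no" : N/S
      [1,2] "heard" : S
    [2,4] (S/N)\N   <
      [2,3] "here" : PP
      [3,4] "some" : ((S/N)\N)\PP
  [4,5] "near" : N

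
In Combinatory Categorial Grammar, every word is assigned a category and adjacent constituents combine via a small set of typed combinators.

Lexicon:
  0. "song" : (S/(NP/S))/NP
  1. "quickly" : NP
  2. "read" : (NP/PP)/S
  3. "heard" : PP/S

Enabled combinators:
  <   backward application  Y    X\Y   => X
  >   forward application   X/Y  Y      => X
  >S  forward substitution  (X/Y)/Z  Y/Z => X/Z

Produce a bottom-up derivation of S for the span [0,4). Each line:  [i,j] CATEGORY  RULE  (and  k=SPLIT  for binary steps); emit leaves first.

[0,4] S   >
  [0,2] S/(NP/S)   >
    [0,1] "song" : (S/(NP/S))/NP
    [1,2] "quickly" : NP
  [2,4] NP/S   >S
    [2,3] "read" : (NP/PP)/S
    [3,4] "heard" : PP/S

[0,1] (S/(NP/S))/NP  lex  "song"
[1,2] NP  lex  "quickly"
[0,2] S/(NP/S)  >  k=1
[2,3] (NP/PP)/S  lex  "read"
[3,4] PP/S  lex  "heard"
[2,4] NP/S  >S  k=3
[0,4] S  >  k=2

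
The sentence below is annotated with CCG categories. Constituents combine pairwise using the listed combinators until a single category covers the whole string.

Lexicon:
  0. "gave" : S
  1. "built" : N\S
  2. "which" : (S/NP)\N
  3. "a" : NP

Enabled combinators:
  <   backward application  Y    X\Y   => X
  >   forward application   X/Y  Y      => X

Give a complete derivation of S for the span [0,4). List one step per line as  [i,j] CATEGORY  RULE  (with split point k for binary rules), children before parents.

[0,4] S   >
  [0,3] S/NP   <
    [0,2] N   <
      [0,1] "gave" : S
      [1,2] "built" : N\S
    [2,3] "which" : (S/NP)\N
  [3,4] "a" : NP

[0,1] S  lex  "gave"
[1,2] N\S  lex  "built"
[0,2] N  <  k=1
[2,3] (S/NP)\N  lex  "which"
[0,3] S/NP  <  k=2
[3,4] NP  lex  "a"
[0,4] S  >  k=3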